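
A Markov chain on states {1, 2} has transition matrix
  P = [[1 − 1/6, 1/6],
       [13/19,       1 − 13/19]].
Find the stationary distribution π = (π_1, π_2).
π_1 = 78/97, π_2 = 19/97

Solve πP = π with π_1 + π_2 = 1. From πP = π: π_1 · (1 − 1/6) + π_2 · 13/19 = π_1 ⇒ π_2 · 13/19 = π_1 · 1/6 ⇒ π_2/π_1 = (1/6)/(13/19) = 19/78. Together with π_1 + π_2 = 1:
  π_1 = (13/19)/(1/6 + 13/19) = (13/19)/(97/114) = 78/97,
  π_2 = (1/6)/(1/6 + 13/19) = (1/6)/(97/114) = 19/97.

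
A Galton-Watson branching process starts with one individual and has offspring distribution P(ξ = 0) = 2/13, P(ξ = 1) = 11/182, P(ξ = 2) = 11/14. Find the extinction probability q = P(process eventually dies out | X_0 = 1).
q = 28/143

The pgf is f(s) = 2/13 + 11/182·s + 11/14·s². The extinction probability q is the smallest fixed point of f in [0, 1]. Setting s = f(s):
  11/14·s² + (11/182 − 1)·s + 2/13 = 0
  11/14·s² − (2/13 + 11/14)·s + 2/13 = 0
which factors as (s − 1)·(11/14·s − 2/13) = 0, giving roots s = 1 and s = (2/13)/(11/14) = 28/143.
Mean offspring μ = 11/182 + 2·11/14 = 297/182 > 1 (supercritical), so q < 1. The extinction probability is the smaller root: q = (2/13)/(11/14) = 28/143.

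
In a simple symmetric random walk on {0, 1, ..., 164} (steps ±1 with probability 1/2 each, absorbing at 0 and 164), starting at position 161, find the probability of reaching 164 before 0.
P(hit 164 before 0) = 161/164

Let u_k = P(hit 164 before 0 | start at k). Then u_0 = 0, u_164 = 1, and u_k = u_{k-1}/2 + u_{k+1}/2 for 1 ≤ k ≤ 163. This harmonic recurrence is solved by u_k = k/164, giving u_161 = 161/164.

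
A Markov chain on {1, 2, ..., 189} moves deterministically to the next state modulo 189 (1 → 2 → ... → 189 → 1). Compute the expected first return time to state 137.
E[T_137 | X_0 = 137] = 189

The chain cycles deterministically, so starting at state 137 it returns in exactly 189 steps. Equivalently, the stationary distribution is uniform π_j = 1/189 for every state j, so by Kac's formula E[T_137] = 1/π_137 = 189.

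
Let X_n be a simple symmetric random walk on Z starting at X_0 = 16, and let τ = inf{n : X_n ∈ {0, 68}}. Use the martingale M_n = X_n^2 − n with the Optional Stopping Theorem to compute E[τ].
E[τ] = 832

M_n = X_n^2 − n is a martingale (since E[X_{n+1}^2 | F_n] = X_n^2 + 1). By OST (τ has finite mean in a bounded region), E[M_τ] = E[M_0] = X_0^2 − 0 = 16^2 = 256. Also E[M_τ] = E[X_τ^2] − E[τ]. The walk exits at 0 or 68, with P(hit 68 first) = 16/68, so E[X_τ^2] = 68^2 · 16/68 + 0 = 1088. Thus E[τ] = E[X_τ^2] − E[M_τ] = 1088 − 256 = 832 = 16(68 − 16) = 832.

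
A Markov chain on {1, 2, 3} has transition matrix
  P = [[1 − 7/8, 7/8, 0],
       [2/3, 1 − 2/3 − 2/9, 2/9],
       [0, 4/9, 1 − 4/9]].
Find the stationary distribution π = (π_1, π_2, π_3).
π = (32/95, 42/95, 21/95)

This is a birth-death chain on three states, which satisfies detailed balance: π_1 · P_{12} = π_2 · P_{21} and π_2 · P_{23} = π_3 · P_{32}.
From π_1 · 7/8 = π_2 · 2/3: π_2/π_1 = (7/8)/(2/3) = 21/16.
From π_2 · 2/9 = π_3 · 4/9: π_3/π_2 = (2/9)/(4/9) = 1/2.
Take π_1 proportional to 1; then unnormalized π = (1, 21/16, 21/32). Normalize by dividing by the sum 95/32:
  π = (32/95, 42/95, 21/95).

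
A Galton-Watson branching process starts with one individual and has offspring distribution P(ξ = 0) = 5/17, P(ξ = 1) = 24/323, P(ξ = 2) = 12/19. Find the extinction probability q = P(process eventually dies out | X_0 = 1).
q = 95/204

The pgf is f(s) = 5/17 + 24/323·s + 12/19·s². The extinction probability q is the smallest fixed point of f in [0, 1]. Setting s = f(s):
  12/19·s² + (24/323 − 1)·s + 5/17 = 0
  12/19·s² − (5/17 + 12/19)·s + 5/17 = 0
which factors as (s − 1)·(12/19·s − 5/17) = 0, giving roots s = 1 and s = (5/17)/(12/19) = 95/204.
Mean offspring μ = 24/323 + 2·12/19 = 432/323 > 1 (supercritical), so q < 1. The extinction probability is the smaller root: q = (5/17)/(12/19) = 95/204.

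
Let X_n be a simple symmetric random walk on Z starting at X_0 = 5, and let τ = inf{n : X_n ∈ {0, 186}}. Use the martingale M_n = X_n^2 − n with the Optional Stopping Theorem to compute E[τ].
E[τ] = 905

M_n = X_n^2 − n is a martingale (since E[X_{n+1}^2 | F_n] = X_n^2 + 1). By OST (τ has finite mean in a bounded region), E[M_τ] = E[M_0] = X_0^2 − 0 = 5^2 = 25. Also E[M_τ] = E[X_τ^2] − E[τ]. The walk exits at 0 or 186, with P(hit 186 first) = 5/186, so E[X_τ^2] = 186^2 · 5/186 + 0 = 930. Thus E[τ] = E[X_τ^2] − E[M_τ] = 930 − 25 = 905 = 5(186 − 5) = 905.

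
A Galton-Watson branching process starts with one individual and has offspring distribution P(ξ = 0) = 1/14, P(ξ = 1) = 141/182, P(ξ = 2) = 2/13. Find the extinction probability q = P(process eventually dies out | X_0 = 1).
q = 13/28

The pgf is f(s) = 1/14 + 141/182·s + 2/13·s². The extinction probability q is the smallest fixed point of f in [0, 1]. Setting s = f(s):
  2/13·s² + (141/182 − 1)·s + 1/14 = 0
  2/13·s² − (1/14 + 2/13)·s + 1/14 = 0
which factors as (s − 1)·(2/13·s − 1/14) = 0, giving roots s = 1 and s = (1/14)/(2/13) = 13/28.
Mean offspring μ = 141/182 + 2·2/13 = 197/182 > 1 (supercritical), so q < 1. The extinction probability is the smaller root: q = (1/14)/(2/13) = 13/28.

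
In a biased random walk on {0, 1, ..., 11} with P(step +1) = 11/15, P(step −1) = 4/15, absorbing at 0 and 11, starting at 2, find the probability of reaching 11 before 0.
P(hit 11 before 0) = (1 − (4/11)^2) / (1 − (4/11)^11) = 35369215365/40758210901

Let u_k denote P(reach 11 before 0 | start at k). Boundary: u_0 = 0, u_11 = 1. Recurrence: u_k = 11/15·u_{k+1} + 4/15·u_{k-1} for 1 ≤ k ≤ 10. Try u_k = A + B·r^k with r = q/p = (4/15)/(11/15) = 4/11. Substitution satisfies the recurrence; boundary conditions give:
  u_k = (1 − r^k) / (1 − r^N) = (1 − (4/11)^2) / (1 − (4/11)^11) = 35369215365/40758210901.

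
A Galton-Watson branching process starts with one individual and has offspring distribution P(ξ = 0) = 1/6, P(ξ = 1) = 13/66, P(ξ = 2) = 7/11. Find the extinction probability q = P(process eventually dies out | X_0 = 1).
q = 11/42

The pgf is f(s) = 1/6 + 13/66·s + 7/11·s². The extinction probability q is the smallest fixed point of f in [0, 1]. Setting s = f(s):
  7/11·s² + (13/66 − 1)·s + 1/6 = 0
  7/11·s² − (1/6 + 7/11)·s + 1/6 = 0
which factors as (s − 1)·(7/11·s − 1/6) = 0, giving roots s = 1 and s = (1/6)/(7/11) = 11/42.
Mean offspring μ = 13/66 + 2·7/11 = 97/66 > 1 (supercritical), so q < 1. The extinction probability is the smaller root: q = (1/6)/(7/11) = 11/42.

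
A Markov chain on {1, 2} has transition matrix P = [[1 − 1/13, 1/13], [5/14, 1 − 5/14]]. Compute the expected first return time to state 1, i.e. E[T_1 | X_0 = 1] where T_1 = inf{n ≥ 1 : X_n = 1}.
E[T_1 | X_0 = 1] = 1/π_1 = 79/65

For an irreducible recurrent Markov chain with stationary distribution π, E[T_i | X_0 = i] = 1/π_i (Kac's formula). Here π_1 = (5/14)/(1/13 + 5/14) = (5/14)/(79/182) = 65/79, so E[T_1 | X_0 = 1] = 1/π_1 = (1/13 + 5/14)/(5/14) = (79/182)/(5/14) = 79/65.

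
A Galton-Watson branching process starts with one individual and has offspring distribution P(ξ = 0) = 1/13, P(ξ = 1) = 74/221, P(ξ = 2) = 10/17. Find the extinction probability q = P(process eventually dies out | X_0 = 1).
q = 17/130

The pgf is f(s) = 1/13 + 74/221·s + 10/17·s². The extinction probability q is the smallest fixed point of f in [0, 1]. Setting s = f(s):
  10/17·s² + (74/221 − 1)·s + 1/13 = 0
  10/17·s² − (1/13 + 10/17)·s + 1/13 = 0
which factors as (s − 1)·(10/17·s − 1/13) = 0, giving roots s = 1 and s = (1/13)/(10/17) = 17/130.
Mean offspring μ = 74/221 + 2·10/17 = 334/221 > 1 (supercritical), so q < 1. The extinction probability is the smaller root: q = (1/13)/(10/17) = 17/130.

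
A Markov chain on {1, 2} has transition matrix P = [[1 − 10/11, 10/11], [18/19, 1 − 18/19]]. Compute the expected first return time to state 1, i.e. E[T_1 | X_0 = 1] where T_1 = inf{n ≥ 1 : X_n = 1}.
E[T_1 | X_0 = 1] = 1/π_1 = 194/99

For an irreducible recurrent Markov chain with stationary distribution π, E[T_i | X_0 = i] = 1/π_i (Kac's formula). Here π_1 = (18/19)/(10/11 + 18/19) = (18/19)/(388/209) = 99/194, so E[T_1 | X_0 = 1] = 1/π_1 = (10/11 + 18/19)/(18/19) = (388/209)/(18/19) = 194/99.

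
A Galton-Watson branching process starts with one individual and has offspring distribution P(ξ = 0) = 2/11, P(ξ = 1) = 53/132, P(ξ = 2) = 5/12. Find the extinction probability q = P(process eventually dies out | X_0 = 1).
q = 24/55

The pgf is f(s) = 2/11 + 53/132·s + 5/12·s². The extinction probability q is the smallest fixed point of f in [0, 1]. Setting s = f(s):
  5/12·s² + (53/132 − 1)·s + 2/11 = 0
  5/12·s² − (2/11 + 5/12)·s + 2/11 = 0
which factors as (s − 1)·(5/12·s − 2/11) = 0, giving roots s = 1 and s = (2/11)/(5/12) = 24/55.
Mean offspring μ = 53/132 + 2·5/12 = 163/132 > 1 (supercritical), so q < 1. The extinction probability is the smaller root: q = (2/11)/(5/12) = 24/55.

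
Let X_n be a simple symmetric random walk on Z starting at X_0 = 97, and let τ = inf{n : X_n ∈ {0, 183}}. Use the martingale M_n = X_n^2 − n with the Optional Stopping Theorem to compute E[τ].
E[τ] = 8342

M_n = X_n^2 − n is a martingale (since E[X_{n+1}^2 | F_n] = X_n^2 + 1). By OST (τ has finite mean in a bounded region), E[M_τ] = E[M_0] = X_0^2 − 0 = 97^2 = 9409. Also E[M_τ] = E[X_τ^2] − E[τ]. The walk exits at 0 or 183, with P(hit 183 first) = 97/183, so E[X_τ^2] = 183^2 · 97/183 + 0 = 17751. Thus E[τ] = E[X_τ^2] − E[M_τ] = 17751 − 9409 = 8342 = 97(183 − 97) = 8342.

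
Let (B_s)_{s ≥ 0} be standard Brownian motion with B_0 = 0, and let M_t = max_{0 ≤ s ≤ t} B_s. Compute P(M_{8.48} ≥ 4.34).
P(M_{8.48} ≥ 4.34) = 2·P(B_{8.48} ≥ 4.34) = 2(1 − Φ(4.34/√8.48)) ≈ 0.1361

By the reflection principle for Brownian motion, P(M_t ≥ a) = 2 · P(B_t ≥ a) for a ≥ 0. Since B_t ~ N(0, t), P(B_t ≥ 4.34) = 1 − Φ(4.34/√t) = 1 − Φ(4.34/√8.48) = 1 − Φ(1.4904). So
  P(M_{8.48} ≥ 4.34) = 2(1 − Φ(1.4904)) ≈ 0.1361.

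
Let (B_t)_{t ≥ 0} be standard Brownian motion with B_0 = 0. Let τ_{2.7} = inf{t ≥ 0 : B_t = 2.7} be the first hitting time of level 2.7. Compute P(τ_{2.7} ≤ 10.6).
P(τ_{2.7} ≤ 10.6) = 2(1 − Φ(2.7/√10.6)) = 2(1 − Φ(0.8293)) ≈ 0.4069

By the reflection principle for standard BM, P(τ_b ≤ t) = 2 · P(B_t ≥ b). Since B_t ~ N(0, t), P(B_t ≥ 2.7) = 1 − Φ(2.7/√t) = 1 − Φ(2.7/√10.6) = 1 − Φ(0.8293) ≈ 0.20347. Doubling: P(τ_{2.7} ≤ 10.6) ≈ 2 · 0.20347 = 0.40694 ≈ 0.4069.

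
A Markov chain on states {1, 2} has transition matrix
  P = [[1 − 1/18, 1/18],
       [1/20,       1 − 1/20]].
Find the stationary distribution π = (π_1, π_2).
π_1 = 9/19, π_2 = 10/19

Solve πP = π with π_1 + π_2 = 1. From πP = π: π_1 · (1 − 1/18) + π_2 · 1/20 = π_1 ⇒ π_2 · 1/20 = π_1 · 1/18 ⇒ π_2/π_1 = (1/18)/(1/20) = 10/9. Together with π_1 + π_2 = 1:
  π_1 = (1/20)/(1/18 + 1/20) = (1/20)/(19/180) = 9/19,
  π_2 = (1/18)/(1/18 + 1/20) = (1/18)/(19/180) = 10/19.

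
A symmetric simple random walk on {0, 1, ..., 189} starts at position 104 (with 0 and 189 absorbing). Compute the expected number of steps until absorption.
E[τ | X_0 = 104] = 8840

Let v_k = E[τ | X_0 = k]. Boundary: v_0 = v_189 = 0. Recurrence: v_k = 1 + (v_{k-1} + v_{k+1})/2 for 1 ≤ k ≤ 188. The particular solution to v_k − (v_{k-1} + v_{k+1})/2 = 1 is v_k = −k^2. Adding homogeneous solution A + B k and matching boundaries gives v_k = k (189 − k). Substituting k = 104: v_104 = 104 · 85 = 8840.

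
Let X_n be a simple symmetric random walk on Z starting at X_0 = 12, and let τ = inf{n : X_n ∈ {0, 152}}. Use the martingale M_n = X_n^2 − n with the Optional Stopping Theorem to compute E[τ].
E[τ] = 1680

M_n = X_n^2 − n is a martingale (since E[X_{n+1}^2 | F_n] = X_n^2 + 1). By OST (τ has finite mean in a bounded region), E[M_τ] = E[M_0] = X_0^2 − 0 = 12^2 = 144. Also E[M_τ] = E[X_τ^2] − E[τ]. The walk exits at 0 or 152, with P(hit 152 first) = 12/152, so E[X_τ^2] = 152^2 · 12/152 + 0 = 1824. Thus E[τ] = E[X_τ^2] − E[M_τ] = 1824 − 144 = 1680 = 12(152 − 12) = 1680.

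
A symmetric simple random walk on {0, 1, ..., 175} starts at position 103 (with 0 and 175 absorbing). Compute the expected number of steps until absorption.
E[τ | X_0 = 103] = 7416

Let v_k = E[τ | X_0 = k]. Boundary: v_0 = v_175 = 0. Recurrence: v_k = 1 + (v_{k-1} + v_{k+1})/2 for 1 ≤ k ≤ 174. The particular solution to v_k − (v_{k-1} + v_{k+1})/2 = 1 is v_k = −k^2. Adding homogeneous solution A + B k and matching boundaries gives v_k = k (175 − k). Substituting k = 103: v_103 = 103 · 72 = 7416.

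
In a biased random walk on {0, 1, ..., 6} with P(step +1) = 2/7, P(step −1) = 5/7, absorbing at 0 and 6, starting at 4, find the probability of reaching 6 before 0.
P(hit 6 before 0) = (1 − (5/2)^4) / (1 − (5/2)^6) = 116/741

Let u_k denote P(reach 6 before 0 | start at k). Boundary: u_0 = 0, u_6 = 1. Recurrence: u_k = 2/7·u_{k+1} + 5/7·u_{k-1} for 1 ≤ k ≤ 5. Try u_k = A + B·r^k with r = q/p = (5/7)/(2/7) = 5/2. Substitution satisfies the recurrence; boundary conditions give:
  u_k = (1 − r^k) / (1 − r^N) = (1 − (5/2)^4) / (1 − (5/2)^6) = 116/741.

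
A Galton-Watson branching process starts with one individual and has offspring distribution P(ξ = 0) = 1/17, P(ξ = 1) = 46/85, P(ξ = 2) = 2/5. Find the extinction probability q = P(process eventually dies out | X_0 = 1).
q = 5/34

The pgf is f(s) = 1/17 + 46/85·s + 2/5·s². The extinction probability q is the smallest fixed point of f in [0, 1]. Setting s = f(s):
  2/5·s² + (46/85 − 1)·s + 1/17 = 0
  2/5·s² − (1/17 + 2/5)·s + 1/17 = 0
which factors as (s − 1)·(2/5·s − 1/17) = 0, giving roots s = 1 and s = (1/17)/(2/5) = 5/34.
Mean offspring μ = 46/85 + 2·2/5 = 114/85 > 1 (supercritical), so q < 1. The extinction probability is the smaller root: q = (1/17)/(2/5) = 5/34.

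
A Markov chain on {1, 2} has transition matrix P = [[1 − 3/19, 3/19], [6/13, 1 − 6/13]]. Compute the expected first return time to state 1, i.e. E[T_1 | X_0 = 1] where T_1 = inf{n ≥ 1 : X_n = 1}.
E[T_1 | X_0 = 1] = 1/π_1 = 51/38

For an irreducible recurrent Markov chain with stationary distribution π, E[T_i | X_0 = i] = 1/π_i (Kac's formula). Here π_1 = (6/13)/(3/19 + 6/13) = (6/13)/(153/247) = 38/51, so E[T_1 | X_0 = 1] = 1/π_1 = (3/19 + 6/13)/(6/13) = (153/247)/(6/13) = 51/38.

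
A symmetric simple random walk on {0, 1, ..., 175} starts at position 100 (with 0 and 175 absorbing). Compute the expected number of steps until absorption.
E[τ | X_0 = 100] = 7500

Let v_k = E[τ | X_0 = k]. Boundary: v_0 = v_175 = 0. Recurrence: v_k = 1 + (v_{k-1} + v_{k+1})/2 for 1 ≤ k ≤ 174. The particular solution to v_k − (v_{k-1} + v_{k+1})/2 = 1 is v_k = −k^2. Adding homogeneous solution A + B k and matching boundaries gives v_k = k (175 − k). Substituting k = 100: v_100 = 100 · 75 = 7500.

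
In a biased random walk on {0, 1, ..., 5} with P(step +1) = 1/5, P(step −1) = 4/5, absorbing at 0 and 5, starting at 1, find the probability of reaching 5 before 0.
P(hit 5 before 0) = (1 − (4)^1) / (1 − (4)^5) = 1/341

Let u_k denote P(reach 5 before 0 | start at k). Boundary: u_0 = 0, u_5 = 1. Recurrence: u_k = 1/5·u_{k+1} + 4/5·u_{k-1} for 1 ≤ k ≤ 4. Try u_k = A + B·r^k with r = q/p = (4/5)/(1/5) = 4. Substitution satisfies the recurrence; boundary conditions give:
  u_k = (1 − r^k) / (1 − r^N) = (1 − (4)^1) / (1 − (4)^5) = 1/341.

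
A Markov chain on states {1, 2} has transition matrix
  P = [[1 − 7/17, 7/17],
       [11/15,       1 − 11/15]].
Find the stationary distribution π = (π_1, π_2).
π_1 = 187/292, π_2 = 105/292

Solve πP = π with π_1 + π_2 = 1. From πP = π: π_1 · (1 − 7/17) + π_2 · 11/15 = π_1 ⇒ π_2 · 11/15 = π_1 · 7/17 ⇒ π_2/π_1 = (7/17)/(11/15) = 105/187. Together with π_1 + π_2 = 1:
  π_1 = (11/15)/(7/17 + 11/15) = (11/15)/(292/255) = 187/292,
  π_2 = (7/17)/(7/17 + 11/15) = (7/17)/(292/255) = 105/292.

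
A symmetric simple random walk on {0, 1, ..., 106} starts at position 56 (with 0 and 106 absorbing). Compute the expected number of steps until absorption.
E[τ | X_0 = 56] = 2800

Let v_k = E[τ | X_0 = k]. Boundary: v_0 = v_106 = 0. Recurrence: v_k = 1 + (v_{k-1} + v_{k+1})/2 for 1 ≤ k ≤ 105. The particular solution to v_k − (v_{k-1} + v_{k+1})/2 = 1 is v_k = −k^2. Adding homogeneous solution A + B k and matching boundaries gives v_k = k (106 − k). Substituting k = 56: v_56 = 56 · 50 = 2800.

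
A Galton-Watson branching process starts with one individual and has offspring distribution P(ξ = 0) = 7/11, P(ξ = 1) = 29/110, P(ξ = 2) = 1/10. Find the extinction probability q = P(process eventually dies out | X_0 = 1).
q = 1

Mean offspring μ = 0·7/11 + 1·29/110 + 2·1/10 = 51/110 ≤ 1. For μ ≤ 1 with offspring not concentrated at 1, the Galton-Watson process goes extinct almost surely, so q = 1.
(Algebraic check: The pgf is f(s) = 7/11 + 29/110·s + 1/10·s². The extinction probability q is the smallest fixed point of f in [0, 1]. Setting s = f(s):
  1/10·s² + (29/110 − 1)·s + 7/11 = 0
  1/10·s² − (7/11 + 1/10)·s + 7/11 = 0
which factors as (s − 1)·(1/10·s − 7/11) = 0, giving roots s = 1 and s = (7/11)/(1/10) = 70/11. Since 70/11 ≥ 1, the smallest root in [0, 1] is s = 1.)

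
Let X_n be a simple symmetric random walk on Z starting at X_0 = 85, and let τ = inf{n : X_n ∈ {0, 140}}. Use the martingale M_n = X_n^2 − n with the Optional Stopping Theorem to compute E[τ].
E[τ] = 4675

M_n = X_n^2 − n is a martingale (since E[X_{n+1}^2 | F_n] = X_n^2 + 1). By OST (τ has finite mean in a bounded region), E[M_τ] = E[M_0] = X_0^2 − 0 = 85^2 = 7225. Also E[M_τ] = E[X_τ^2] − E[τ]. The walk exits at 0 or 140, with P(hit 140 first) = 85/140, so E[X_τ^2] = 140^2 · 85/140 + 0 = 11900. Thus E[τ] = E[X_τ^2] − E[M_τ] = 11900 − 7225 = 4675 = 85(140 − 85) = 4675.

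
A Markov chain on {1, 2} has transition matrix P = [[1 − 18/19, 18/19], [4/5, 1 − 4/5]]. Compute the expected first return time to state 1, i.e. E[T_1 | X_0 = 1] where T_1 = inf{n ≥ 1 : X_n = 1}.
E[T_1 | X_0 = 1] = 1/π_1 = 83/38

For an irreducible recurrent Markov chain with stationary distribution π, E[T_i | X_0 = i] = 1/π_i (Kac's formula). Here π_1 = (4/5)/(18/19 + 4/5) = (4/5)/(166/95) = 38/83, so E[T_1 | X_0 = 1] = 1/π_1 = (18/19 + 4/5)/(4/5) = (166/95)/(4/5) = 83/38.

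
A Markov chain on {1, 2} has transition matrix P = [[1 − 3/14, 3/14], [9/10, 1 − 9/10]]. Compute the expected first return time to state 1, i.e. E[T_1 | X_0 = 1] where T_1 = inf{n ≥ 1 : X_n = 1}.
E[T_1 | X_0 = 1] = 1/π_1 = 26/21

For an irreducible recurrent Markov chain with stationary distribution π, E[T_i | X_0 = i] = 1/π_i (Kac's formula). Here π_1 = (9/10)/(3/14 + 9/10) = (9/10)/(39/35) = 21/26, so E[T_1 | X_0 = 1] = 1/π_1 = (3/14 + 9/10)/(9/10) = (39/35)/(9/10) = 26/21.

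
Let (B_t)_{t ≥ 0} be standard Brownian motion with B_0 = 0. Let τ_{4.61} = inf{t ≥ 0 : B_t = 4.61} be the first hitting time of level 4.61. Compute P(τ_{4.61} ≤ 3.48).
P(τ_{4.61} ≤ 3.48) = 2(1 − Φ(4.61/√3.48)) = 2(1 − Φ(2.4712)) ≈ 0.0135

By the reflection principle for standard BM, P(τ_b ≤ t) = 2 · P(B_t ≥ b). Since B_t ~ N(0, t), P(B_t ≥ 4.61) = 1 − Φ(4.61/√t) = 1 − Φ(4.61/√3.48) = 1 − Φ(2.4712) ≈ 0.00673. Doubling: P(τ_{4.61} ≤ 3.48) ≈ 2 · 0.00673 = 0.01346 ≈ 0.0135.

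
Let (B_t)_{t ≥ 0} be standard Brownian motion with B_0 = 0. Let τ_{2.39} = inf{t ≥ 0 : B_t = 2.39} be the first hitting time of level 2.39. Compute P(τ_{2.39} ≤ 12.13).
P(τ_{2.39} ≤ 12.13) = 2(1 − Φ(2.39/√12.13)) = 2(1 − Φ(0.6862)) ≈ 0.4926

By the reflection principle for standard BM, P(τ_b ≤ t) = 2 · P(B_t ≥ b). Since B_t ~ N(0, t), P(B_t ≥ 2.39) = 1 − Φ(2.39/√t) = 1 − Φ(2.39/√12.13) = 1 − Φ(0.6862) ≈ 0.24629. Doubling: P(τ_{2.39} ≤ 12.13) ≈ 2 · 0.24629 = 0.49258 ≈ 0.4926.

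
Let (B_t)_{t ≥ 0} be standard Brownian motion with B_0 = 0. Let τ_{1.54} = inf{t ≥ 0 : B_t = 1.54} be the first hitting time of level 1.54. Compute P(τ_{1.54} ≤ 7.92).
P(τ_{1.54} ≤ 7.92) = 2(1 − Φ(1.54/√7.92)) = 2(1 − Φ(0.5472)) ≈ 0.5842

By the reflection principle for standard BM, P(τ_b ≤ t) = 2 · P(B_t ≥ b). Since B_t ~ N(0, t), P(B_t ≥ 1.54) = 1 − Φ(1.54/√t) = 1 − Φ(1.54/√7.92) = 1 − Φ(0.5472) ≈ 0.29212. Doubling: P(τ_{1.54} ≤ 7.92) ≈ 2 · 0.29212 = 0.58424 ≈ 0.5842.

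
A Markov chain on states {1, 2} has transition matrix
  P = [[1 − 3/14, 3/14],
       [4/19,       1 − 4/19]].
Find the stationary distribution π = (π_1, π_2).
π_1 = 56/113, π_2 = 57/113

Solve πP = π with π_1 + π_2 = 1. From πP = π: π_1 · (1 − 3/14) + π_2 · 4/19 = π_1 ⇒ π_2 · 4/19 = π_1 · 3/14 ⇒ π_2/π_1 = (3/14)/(4/19) = 57/56. Together with π_1 + π_2 = 1:
  π_1 = (4/19)/(3/14 + 4/19) = (4/19)/(113/266) = 56/113,
  π_2 = (3/14)/(3/14 + 4/19) = (3/14)/(113/266) = 57/113.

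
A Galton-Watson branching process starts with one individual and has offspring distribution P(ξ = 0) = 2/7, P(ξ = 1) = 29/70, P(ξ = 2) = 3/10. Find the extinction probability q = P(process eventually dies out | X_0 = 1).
q = 20/21

The pgf is f(s) = 2/7 + 29/70·s + 3/10·s². The extinction probability q is the smallest fixed point of f in [0, 1]. Setting s = f(s):
  3/10·s² + (29/70 − 1)·s + 2/7 = 0
  3/10·s² − (2/7 + 3/10)·s + 2/7 = 0
which factors as (s − 1)·(3/10·s − 2/7) = 0, giving roots s = 1 and s = (2/7)/(3/10) = 20/21.
Mean offspring μ = 29/70 + 2·3/10 = 71/70 > 1 (supercritical), so q < 1. The extinction probability is the smaller root: q = (2/7)/(3/10) = 20/21.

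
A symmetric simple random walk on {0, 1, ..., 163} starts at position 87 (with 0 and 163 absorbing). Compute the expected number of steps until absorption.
E[τ | X_0 = 87] = 6612

Let v_k = E[τ | X_0 = k]. Boundary: v_0 = v_163 = 0. Recurrence: v_k = 1 + (v_{k-1} + v_{k+1})/2 for 1 ≤ k ≤ 162. The particular solution to v_k − (v_{k-1} + v_{k+1})/2 = 1 is v_k = −k^2. Adding homogeneous solution A + B k and matching boundaries gives v_k = k (163 − k). Substituting k = 87: v_87 = 87 · 76 = 6612.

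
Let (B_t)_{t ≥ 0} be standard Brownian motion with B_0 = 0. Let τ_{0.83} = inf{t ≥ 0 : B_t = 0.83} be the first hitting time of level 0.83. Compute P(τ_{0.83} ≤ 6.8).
P(τ_{0.83} ≤ 6.8) = 2(1 − Φ(0.83/√6.8)) = 2(1 − Φ(0.3183)) ≈ 0.7503

By the reflection principle for standard BM, P(τ_b ≤ t) = 2 · P(B_t ≥ b). Since B_t ~ N(0, t), P(B_t ≥ 0.83) = 1 − Φ(0.83/√t) = 1 − Φ(0.83/√6.8) = 1 − Φ(0.3183) ≈ 0.37513. Doubling: P(τ_{0.83} ≤ 6.8) ≈ 2 · 0.37513 = 0.75026 ≈ 0.7503.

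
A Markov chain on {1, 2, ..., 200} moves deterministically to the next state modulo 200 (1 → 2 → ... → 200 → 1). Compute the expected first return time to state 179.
E[T_179 | X_0 = 179] = 200

The chain cycles deterministically, so starting at state 179 it returns in exactly 200 steps. Equivalently, the stationary distribution is uniform π_j = 1/200 for every state j, so by Kac's formula E[T_179] = 1/π_179 = 200.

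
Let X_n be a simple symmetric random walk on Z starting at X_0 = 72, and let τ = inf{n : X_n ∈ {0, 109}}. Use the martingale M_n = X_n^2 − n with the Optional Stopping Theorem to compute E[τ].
E[τ] = 2664

M_n = X_n^2 − n is a martingale (since E[X_{n+1}^2 | F_n] = X_n^2 + 1). By OST (τ has finite mean in a bounded region), E[M_τ] = E[M_0] = X_0^2 − 0 = 72^2 = 5184. Also E[M_τ] = E[X_τ^2] − E[τ]. The walk exits at 0 or 109, with P(hit 109 first) = 72/109, so E[X_τ^2] = 109^2 · 72/109 + 0 = 7848. Thus E[τ] = E[X_τ^2] − E[M_τ] = 7848 − 5184 = 2664 = 72(109 − 72) = 2664.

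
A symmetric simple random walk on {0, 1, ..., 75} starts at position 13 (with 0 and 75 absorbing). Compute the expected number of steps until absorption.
E[τ | X_0 = 13] = 806

Let v_k = E[τ | X_0 = k]. Boundary: v_0 = v_75 = 0. Recurrence: v_k = 1 + (v_{k-1} + v_{k+1})/2 for 1 ≤ k ≤ 74. The particular solution to v_k − (v_{k-1} + v_{k+1})/2 = 1 is v_k = −k^2. Adding homogeneous solution A + B k and matching boundaries gives v_k = k (75 − k). Substituting k = 13: v_13 = 13 · 62 = 806.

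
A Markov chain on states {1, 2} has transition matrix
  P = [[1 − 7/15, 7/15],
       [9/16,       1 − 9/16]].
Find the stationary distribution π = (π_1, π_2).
π_1 = 135/247, π_2 = 112/247

Solve πP = π with π_1 + π_2 = 1. From πP = π: π_1 · (1 − 7/15) + π_2 · 9/16 = π_1 ⇒ π_2 · 9/16 = π_1 · 7/15 ⇒ π_2/π_1 = (7/15)/(9/16) = 112/135. Together with π_1 + π_2 = 1:
  π_1 = (9/16)/(7/15 + 9/16) = (9/16)/(247/240) = 135/247,
  π_2 = (7/15)/(7/15 + 9/16) = (7/15)/(247/240) = 112/247.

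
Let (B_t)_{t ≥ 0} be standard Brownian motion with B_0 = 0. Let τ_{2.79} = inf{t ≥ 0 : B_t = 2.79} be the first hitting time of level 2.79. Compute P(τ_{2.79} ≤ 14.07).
P(τ_{2.79} ≤ 14.07) = 2(1 − Φ(2.79/√14.07)) = 2(1 − Φ(0.7438)) ≈ 0.4570

By the reflection principle for standard BM, P(τ_b ≤ t) = 2 · P(B_t ≥ b). Since B_t ~ N(0, t), P(B_t ≥ 2.79) = 1 − Φ(2.79/√t) = 1 − Φ(2.79/√14.07) = 1 − Φ(0.7438) ≈ 0.22850. Doubling: P(τ_{2.79} ≤ 14.07) ≈ 2 · 0.22850 = 0.45700 ≈ 0.4570.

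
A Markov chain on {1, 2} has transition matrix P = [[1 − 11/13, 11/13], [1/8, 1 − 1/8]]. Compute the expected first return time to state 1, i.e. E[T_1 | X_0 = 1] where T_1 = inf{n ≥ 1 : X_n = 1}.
E[T_1 | X_0 = 1] = 1/π_1 = 101/13

For an irreducible recurrent Markov chain with stationary distribution π, E[T_i | X_0 = i] = 1/π_i (Kac's formula). Here π_1 = (1/8)/(11/13 + 1/8) = (1/8)/(101/104) = 13/101, so E[T_1 | X_0 = 1] = 1/π_1 = (11/13 + 1/8)/(1/8) = (101/104)/(1/8) = 101/13.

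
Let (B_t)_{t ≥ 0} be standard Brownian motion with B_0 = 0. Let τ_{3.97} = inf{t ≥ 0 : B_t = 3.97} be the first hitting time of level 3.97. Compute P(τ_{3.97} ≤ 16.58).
P(τ_{3.97} ≤ 16.58) = 2(1 − Φ(3.97/√16.58)) = 2(1 − Φ(0.9750)) ≈ 0.3296

By the reflection principle for standard BM, P(τ_b ≤ t) = 2 · P(B_t ≥ b). Since B_t ~ N(0, t), P(B_t ≥ 3.97) = 1 − Φ(3.97/√t) = 1 − Φ(3.97/√16.58) = 1 − Φ(0.9750) ≈ 0.16478. Doubling: P(τ_{3.97} ≤ 16.58) ≈ 2 · 0.16478 = 0.32956 ≈ 0.3296.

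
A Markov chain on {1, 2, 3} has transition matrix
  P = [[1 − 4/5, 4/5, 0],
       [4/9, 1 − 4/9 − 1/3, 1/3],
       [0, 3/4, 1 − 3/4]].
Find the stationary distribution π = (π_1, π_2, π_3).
π = (5/18, 1/2, 2/9)

This is a birth-death chain on three states, which satisfies detailed balance: π_1 · P_{12} = π_2 · P_{21} and π_2 · P_{23} = π_3 · P_{32}.
From π_1 · 4/5 = π_2 · 4/9: π_2/π_1 = (4/5)/(4/9) = 9/5.
From π_2 · 1/3 = π_3 · 3/4: π_3/π_2 = (1/3)/(3/4) = 4/9.
Take π_1 proportional to 1; then unnormalized π = (1, 9/5, 4/5). Normalize by dividing by the sum 18/5:
  π = (5/18, 1/2, 2/9).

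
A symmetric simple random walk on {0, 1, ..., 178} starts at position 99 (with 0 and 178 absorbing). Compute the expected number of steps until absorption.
E[τ | X_0 = 99] = 7821

Let v_k = E[τ | X_0 = k]. Boundary: v_0 = v_178 = 0. Recurrence: v_k = 1 + (v_{k-1} + v_{k+1})/2 for 1 ≤ k ≤ 177. The particular solution to v_k − (v_{k-1} + v_{k+1})/2 = 1 is v_k = −k^2. Adding homogeneous solution A + B k and matching boundaries gives v_k = k (178 − k). Substituting k = 99: v_99 = 99 · 79 = 7821.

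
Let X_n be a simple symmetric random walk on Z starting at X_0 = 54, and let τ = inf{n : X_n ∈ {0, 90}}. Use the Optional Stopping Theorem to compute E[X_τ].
E[X_τ] = 54

X_n is a martingale and τ is a bounded-mean stopping time (indeed τ is finite a.s. with bounded expectation since the walk is in a bounded region). By the OST, E[X_τ] = E[X_0] = 54. Equivalently: E[X_τ] = 90 · P(hit 90 first) + 0 · P(hit 0 first) = 90 · (54/90) = 54.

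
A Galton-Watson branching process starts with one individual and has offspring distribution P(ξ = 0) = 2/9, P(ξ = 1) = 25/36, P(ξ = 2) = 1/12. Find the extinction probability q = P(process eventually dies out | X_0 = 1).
q = 1

Mean offspring μ = 0·2/9 + 1·25/36 + 2·1/12 = 31/36 ≤ 1. For μ ≤ 1 with offspring not concentrated at 1, the Galton-Watson process goes extinct almost surely, so q = 1.
(Algebraic check: The pgf is f(s) = 2/9 + 25/36·s + 1/12·s². The extinction probability q is the smallest fixed point of f in [0, 1]. Setting s = f(s):
  1/12·s² + (25/36 − 1)·s + 2/9 = 0
  1/12·s² − (2/9 + 1/12)·s + 2/9 = 0
which factors as (s − 1)·(1/12·s − 2/9) = 0, giving roots s = 1 and s = (2/9)/(1/12) = 8/3. Since 8/3 ≥ 1, the smallest root in [0, 1] is s = 1.)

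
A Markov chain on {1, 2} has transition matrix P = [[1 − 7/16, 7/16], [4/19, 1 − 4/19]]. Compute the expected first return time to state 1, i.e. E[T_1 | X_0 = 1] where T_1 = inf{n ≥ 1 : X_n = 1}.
E[T_1 | X_0 = 1] = 1/π_1 = 197/64

For an irreducible recurrent Markov chain with stationary distribution π, E[T_i | X_0 = i] = 1/π_i (Kac's formula). Here π_1 = (4/19)/(7/16 + 4/19) = (4/19)/(197/304) = 64/197, so E[T_1 | X_0 = 1] = 1/π_1 = (7/16 + 4/19)/(4/19) = (197/304)/(4/19) = 197/64.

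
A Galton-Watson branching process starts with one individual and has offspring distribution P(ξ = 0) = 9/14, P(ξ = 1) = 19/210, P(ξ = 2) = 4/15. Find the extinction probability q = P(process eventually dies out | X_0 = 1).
q = 1

Mean offspring μ = 0·9/14 + 1·19/210 + 2·4/15 = 131/210 ≤ 1. For μ ≤ 1 with offspring not concentrated at 1, the Galton-Watson process goes extinct almost surely, so q = 1.
(Algebraic check: The pgf is f(s) = 9/14 + 19/210·s + 4/15·s². The extinction probability q is the smallest fixed point of f in [0, 1]. Setting s = f(s):
  4/15·s² + (19/210 − 1)·s + 9/14 = 0
  4/15·s² − (9/14 + 4/15)·s + 9/14 = 0
which factors as (s − 1)·(4/15·s − 9/14) = 0, giving roots s = 1 and s = (9/14)/(4/15) = 135/56. Since 135/56 ≥ 1, the smallest root in [0, 1] is s = 1.)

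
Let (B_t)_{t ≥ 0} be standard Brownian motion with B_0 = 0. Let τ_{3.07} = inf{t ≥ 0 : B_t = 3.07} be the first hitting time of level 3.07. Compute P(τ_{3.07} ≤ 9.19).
P(τ_{3.07} ≤ 9.19) = 2(1 − Φ(3.07/√9.19)) = 2(1 − Φ(1.0127)) ≈ 0.3112

By the reflection principle for standard BM, P(τ_b ≤ t) = 2 · P(B_t ≥ b). Since B_t ~ N(0, t), P(B_t ≥ 3.07) = 1 − Φ(3.07/√t) = 1 − Φ(3.07/√9.19) = 1 − Φ(1.0127) ≈ 0.15560. Doubling: P(τ_{3.07} ≤ 9.19) ≈ 2 · 0.15560 = 0.31120 ≈ 0.3112.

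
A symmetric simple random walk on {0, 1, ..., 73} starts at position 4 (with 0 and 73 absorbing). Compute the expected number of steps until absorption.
E[τ | X_0 = 4] = 276

Let v_k = E[τ | X_0 = k]. Boundary: v_0 = v_73 = 0. Recurrence: v_k = 1 + (v_{k-1} + v_{k+1})/2 for 1 ≤ k ≤ 72. The particular solution to v_k − (v_{k-1} + v_{k+1})/2 = 1 is v_k = −k^2. Adding homogeneous solution A + B k and matching boundaries gives v_k = k (73 − k). Substituting k = 4: v_4 = 4 · 69 = 276.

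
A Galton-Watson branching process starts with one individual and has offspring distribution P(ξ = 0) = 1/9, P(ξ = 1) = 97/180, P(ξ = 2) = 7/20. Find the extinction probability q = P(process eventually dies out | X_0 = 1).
q = 20/63

The pgf is f(s) = 1/9 + 97/180·s + 7/20·s². The extinction probability q is the smallest fixed point of f in [0, 1]. Setting s = f(s):
  7/20·s² + (97/180 − 1)·s + 1/9 = 0
  7/20·s² − (1/9 + 7/20)·s + 1/9 = 0
which factors as (s − 1)·(7/20·s − 1/9) = 0, giving roots s = 1 and s = (1/9)/(7/20) = 20/63.
Mean offspring μ = 97/180 + 2·7/20 = 223/180 > 1 (supercritical), so q < 1. The extinction probability is the smaller root: q = (1/9)/(7/20) = 20/63.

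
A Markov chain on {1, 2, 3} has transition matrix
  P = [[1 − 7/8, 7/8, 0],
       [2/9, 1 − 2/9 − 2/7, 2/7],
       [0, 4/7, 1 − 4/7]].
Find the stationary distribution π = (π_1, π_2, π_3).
π = (32/221, 126/221, 63/221)

This is a birth-death chain on three states, which satisfies detailed balance: π_1 · P_{12} = π_2 · P_{21} and π_2 · P_{23} = π_3 · P_{32}.
From π_1 · 7/8 = π_2 · 2/9: π_2/π_1 = (7/8)/(2/9) = 63/16.
From π_2 · 2/7 = π_3 · 4/7: π_3/π_2 = (2/7)/(4/7) = 1/2.
Take π_1 proportional to 1; then unnormalized π = (1, 63/16, 63/32). Normalize by dividing by the sum 221/32:
  π = (32/221, 126/221, 63/221).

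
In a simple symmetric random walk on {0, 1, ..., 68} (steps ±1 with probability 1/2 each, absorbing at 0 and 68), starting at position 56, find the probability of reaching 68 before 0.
P(hit 68 before 0) = 56/68 = 14/17

Let u_k = P(hit 68 before 0 | start at k). Then u_0 = 0, u_68 = 1, and u_k = u_{k-1}/2 + u_{k+1}/2 for 1 ≤ k ≤ 67. This harmonic recurrence is solved by u_k = k/68, giving u_56 = 56/68 = 14/17.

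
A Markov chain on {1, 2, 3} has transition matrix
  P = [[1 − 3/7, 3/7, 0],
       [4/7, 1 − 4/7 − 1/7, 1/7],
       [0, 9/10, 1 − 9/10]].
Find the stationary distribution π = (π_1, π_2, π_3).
π = (84/157, 63/157, 10/157)

This is a birth-death chain on three states, which satisfies detailed balance: π_1 · P_{12} = π_2 · P_{21} and π_2 · P_{23} = π_3 · P_{32}.
From π_1 · 3/7 = π_2 · 4/7: π_2/π_1 = (3/7)/(4/7) = 3/4.
From π_2 · 1/7 = π_3 · 9/10: π_3/π_2 = (1/7)/(9/10) = 10/63.
Take π_1 proportional to 1; then unnormalized π = (1, 3/4, 5/42). Normalize by dividing by the sum 157/84:
  π = (84/157, 63/157, 10/157).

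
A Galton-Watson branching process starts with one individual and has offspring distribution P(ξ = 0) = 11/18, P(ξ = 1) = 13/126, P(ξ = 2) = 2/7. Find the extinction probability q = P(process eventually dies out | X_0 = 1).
q = 1

Mean offspring μ = 0·11/18 + 1·13/126 + 2·2/7 = 85/126 ≤ 1. For μ ≤ 1 with offspring not concentrated at 1, the Galton-Watson process goes extinct almost surely, so q = 1.
(Algebraic check: The pgf is f(s) = 11/18 + 13/126·s + 2/7·s². The extinction probability q is the smallest fixed point of f in [0, 1]. Setting s = f(s):
  2/7·s² + (13/126 − 1)·s + 11/18 = 0
  2/7·s² − (11/18 + 2/7)·s + 11/18 = 0
which factors as (s − 1)·(2/7·s − 11/18) = 0, giving roots s = 1 and s = (11/18)/(2/7) = 77/36. Since 77/36 ≥ 1, the smallest root in [0, 1] is s = 1.)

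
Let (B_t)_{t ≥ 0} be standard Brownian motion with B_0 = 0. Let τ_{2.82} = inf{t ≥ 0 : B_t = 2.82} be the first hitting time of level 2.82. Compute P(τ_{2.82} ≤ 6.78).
P(τ_{2.82} ≤ 6.78) = 2(1 − Φ(2.82/√6.78)) = 2(1 − Φ(1.0830)) ≈ 0.2788

By the reflection principle for standard BM, P(τ_b ≤ t) = 2 · P(B_t ≥ b). Since B_t ~ N(0, t), P(B_t ≥ 2.82) = 1 − Φ(2.82/√t) = 1 − Φ(2.82/√6.78) = 1 − Φ(1.0830) ≈ 0.13940. Doubling: P(τ_{2.82} ≤ 6.78) ≈ 2 · 0.13940 = 0.27880 ≈ 0.2788.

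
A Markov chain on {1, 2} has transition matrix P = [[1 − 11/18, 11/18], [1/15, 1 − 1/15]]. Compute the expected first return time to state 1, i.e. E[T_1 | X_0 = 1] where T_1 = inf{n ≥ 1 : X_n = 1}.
E[T_1 | X_0 = 1] = 1/π_1 = 61/6

For an irreducible recurrent Markov chain with stationary distribution π, E[T_i | X_0 = i] = 1/π_i (Kac's formula). Here π_1 = (1/15)/(11/18 + 1/15) = (1/15)/(61/90) = 6/61, so E[T_1 | X_0 = 1] = 1/π_1 = (11/18 + 1/15)/(1/15) = (61/90)/(1/15) = 61/6.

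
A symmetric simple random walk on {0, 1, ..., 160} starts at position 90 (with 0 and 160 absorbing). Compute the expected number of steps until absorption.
E[τ | X_0 = 90] = 6300

Let v_k = E[τ | X_0 = k]. Boundary: v_0 = v_160 = 0. Recurrence: v_k = 1 + (v_{k-1} + v_{k+1})/2 for 1 ≤ k ≤ 159. The particular solution to v_k − (v_{k-1} + v_{k+1})/2 = 1 is v_k = −k^2. Adding homogeneous solution A + B k and matching boundaries gives v_k = k (160 − k). Substituting k = 90: v_90 = 90 · 70 = 6300.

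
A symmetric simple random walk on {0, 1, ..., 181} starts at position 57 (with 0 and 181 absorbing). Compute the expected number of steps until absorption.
E[τ | X_0 = 57] = 7068

Let v_k = E[τ | X_0 = k]. Boundary: v_0 = v_181 = 0. Recurrence: v_k = 1 + (v_{k-1} + v_{k+1})/2 for 1 ≤ k ≤ 180. The particular solution to v_k − (v_{k-1} + v_{k+1})/2 = 1 is v_k = −k^2. Adding homogeneous solution A + B k and matching boundaries gives v_k = k (181 − k). Substituting k = 57: v_57 = 57 · 124 = 7068.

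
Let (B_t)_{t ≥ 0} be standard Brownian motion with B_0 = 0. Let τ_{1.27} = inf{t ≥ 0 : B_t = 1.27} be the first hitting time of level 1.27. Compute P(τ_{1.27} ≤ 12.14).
P(τ_{1.27} ≤ 12.14) = 2(1 − Φ(1.27/√12.14)) = 2(1 − Φ(0.3645)) ≈ 0.7155

By the reflection principle for standard BM, P(τ_b ≤ t) = 2 · P(B_t ≥ b). Since B_t ~ N(0, t), P(B_t ≥ 1.27) = 1 − Φ(1.27/√t) = 1 − Φ(1.27/√12.14) = 1 − Φ(0.3645) ≈ 0.35774. Doubling: P(τ_{1.27} ≤ 12.14) ≈ 2 · 0.35774 = 0.71548 ≈ 0.7155.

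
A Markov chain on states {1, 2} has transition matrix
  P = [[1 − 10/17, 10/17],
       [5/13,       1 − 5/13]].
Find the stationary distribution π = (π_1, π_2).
π_1 = 17/43, π_2 = 26/43

Solve πP = π with π_1 + π_2 = 1. From πP = π: π_1 · (1 − 10/17) + π_2 · 5/13 = π_1 ⇒ π_2 · 5/13 = π_1 · 10/17 ⇒ π_2/π_1 = (10/17)/(5/13) = 26/17. Together with π_1 + π_2 = 1:
  π_1 = (5/13)/(10/17 + 5/13) = (5/13)/(215/221) = 17/43,
  π_2 = (10/17)/(10/17 + 5/13) = (10/17)/(215/221) = 26/43.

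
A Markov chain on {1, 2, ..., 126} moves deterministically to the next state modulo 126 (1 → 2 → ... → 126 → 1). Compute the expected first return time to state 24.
E[T_24 | X_0 = 24] = 126

The chain cycles deterministically, so starting at state 24 it returns in exactly 126 steps. Equivalently, the stationary distribution is uniform π_j = 1/126 for every state j, so by Kac's formula E[T_24] = 1/π_24 = 126.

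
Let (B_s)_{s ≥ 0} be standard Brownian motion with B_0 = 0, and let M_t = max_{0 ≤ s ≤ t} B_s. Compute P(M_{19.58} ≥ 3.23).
P(M_{19.58} ≥ 3.23) = 2·P(B_{19.58} ≥ 3.23) = 2(1 − Φ(3.23/√19.58)) ≈ 0.4654

By the reflection principle for Brownian motion, P(M_t ≥ a) = 2 · P(B_t ≥ a) for a ≥ 0. Since B_t ~ N(0, t), P(B_t ≥ 3.23) = 1 − Φ(3.23/√t) = 1 − Φ(3.23/√19.58) = 1 − Φ(0.7300). So
  P(M_{19.58} ≥ 3.23) = 2(1 − Φ(0.7300)) ≈ 0.4654.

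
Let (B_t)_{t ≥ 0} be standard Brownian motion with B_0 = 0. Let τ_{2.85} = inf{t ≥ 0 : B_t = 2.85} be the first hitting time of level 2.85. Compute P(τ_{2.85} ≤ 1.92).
P(τ_{2.85} ≤ 1.92) = 2(1 − Φ(2.85/√1.92)) = 2(1 − Φ(2.0568)) ≈ 0.0397

By the reflection principle for standard BM, P(τ_b ≤ t) = 2 · P(B_t ≥ b). Since B_t ~ N(0, t), P(B_t ≥ 2.85) = 1 − Φ(2.85/√t) = 1 − Φ(2.85/√1.92) = 1 − Φ(2.0568) ≈ 0.01985. Doubling: P(τ_{2.85} ≤ 1.92) ≈ 2 · 0.01985 = 0.03970 ≈ 0.0397.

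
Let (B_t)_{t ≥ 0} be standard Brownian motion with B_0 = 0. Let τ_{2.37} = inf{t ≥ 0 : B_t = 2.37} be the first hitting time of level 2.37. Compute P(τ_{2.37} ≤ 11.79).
P(τ_{2.37} ≤ 11.79) = 2(1 − Φ(2.37/√11.79)) = 2(1 − Φ(0.6902)) ≈ 0.4901

By the reflection principle for standard BM, P(τ_b ≤ t) = 2 · P(B_t ≥ b). Since B_t ~ N(0, t), P(B_t ≥ 2.37) = 1 − Φ(2.37/√t) = 1 − Φ(2.37/√11.79) = 1 − Φ(0.6902) ≈ 0.24503. Doubling: P(τ_{2.37} ≤ 11.79) ≈ 2 · 0.24503 = 0.49006 ≈ 0.4901.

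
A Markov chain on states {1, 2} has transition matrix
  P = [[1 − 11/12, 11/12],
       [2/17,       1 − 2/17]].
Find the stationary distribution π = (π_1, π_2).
π_1 = 24/211, π_2 = 187/211

Solve πP = π with π_1 + π_2 = 1. From πP = π: π_1 · (1 − 11/12) + π_2 · 2/17 = π_1 ⇒ π_2 · 2/17 = π_1 · 11/12 ⇒ π_2/π_1 = (11/12)/(2/17) = 187/24. Together with π_1 + π_2 = 1:
  π_1 = (2/17)/(11/12 + 2/17) = (2/17)/(211/204) = 24/211,
  π_2 = (11/12)/(11/12 + 2/17) = (11/12)/(211/204) = 187/211.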